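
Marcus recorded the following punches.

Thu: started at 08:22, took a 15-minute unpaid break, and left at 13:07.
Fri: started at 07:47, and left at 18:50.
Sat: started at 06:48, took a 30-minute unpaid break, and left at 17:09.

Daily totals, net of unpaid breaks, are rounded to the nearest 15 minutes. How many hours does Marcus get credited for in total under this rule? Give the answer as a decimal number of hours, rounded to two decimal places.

Thu: 08:22–13:07 = 4 h 45 min − 15 min = 4 h 30 min → rounds to 4 h 30 min
Fri: 07:47–18:50 = 11 h 3 min → rounds to 11 h 0 min
Sat: 06:48–17:09 = 10 h 21 min − 30 min = 9 h 51 min → rounds to 9 h 45 min
Total credited: 25 h 15 min.

25.25 hours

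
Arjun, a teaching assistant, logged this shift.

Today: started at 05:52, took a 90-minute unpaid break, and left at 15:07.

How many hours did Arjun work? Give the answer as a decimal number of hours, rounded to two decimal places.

7.75 hours

Today: 05:52–15:07 = 9 h 15 min; less 90 min break → 7 h 45 min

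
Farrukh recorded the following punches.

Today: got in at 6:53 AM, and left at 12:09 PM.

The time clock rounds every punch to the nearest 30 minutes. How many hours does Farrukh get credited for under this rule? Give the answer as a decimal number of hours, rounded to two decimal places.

Today: in 6:53 AM→7:00 AM, out 12:09 PM→12:00 PM; 5 h 0 min

5.00 hours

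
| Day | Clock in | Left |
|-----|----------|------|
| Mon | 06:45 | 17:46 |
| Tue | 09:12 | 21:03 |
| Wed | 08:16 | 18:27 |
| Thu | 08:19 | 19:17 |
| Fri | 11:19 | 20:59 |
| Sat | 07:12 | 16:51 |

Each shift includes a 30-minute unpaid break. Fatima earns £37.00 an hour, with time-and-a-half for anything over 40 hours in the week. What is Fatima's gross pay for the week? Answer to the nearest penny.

£2608.50

Mon: 06:45–17:46 = 11 h 1 min; less 30 min break → 10 h 31 min
Tue: 09:12–21:03 = 11 h 51 min; less 30 min break → 11 h 21 min
Wed: 08:16–18:27 = 10 h 11 min; less 30 min break → 9 h 41 min
Thu: 08:19–19:17 = 10 h 58 min; less 30 min break → 10 h 28 min
Fri: 11:19–20:59 = 9 h 40 min; less 30 min break → 9 h 10 min
Sat: 07:12–16:51 = 9 h 39 min; less 30 min break → 9 h 9 min
Total worked: 60 h 20 min = 3620 min.
Regular 40 h 0 min = 2400 min at £37.00/h; overtime 20 h 20 min = 1220 min at £55.50/h.
Pay = (2400 × £37.00 + 1220 × £55.50) ÷ 60 = £2608.50.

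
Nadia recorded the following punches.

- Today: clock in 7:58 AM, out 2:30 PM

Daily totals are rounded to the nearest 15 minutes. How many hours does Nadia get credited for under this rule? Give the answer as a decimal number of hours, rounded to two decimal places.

6.50 hours

Today: 7:58 AM–2:30 PM = 6 h 32 min → rounds to 6 h 30 min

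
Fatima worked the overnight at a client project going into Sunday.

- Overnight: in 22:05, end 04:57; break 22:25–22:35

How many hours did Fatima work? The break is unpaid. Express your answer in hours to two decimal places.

6.70 hours

Overnight: 22:05 → midnight = 1 h 55 min; midnight → 04:57 = 4 h 57 min; span 6 h 52 min; less 10 min break → 6 h 42 min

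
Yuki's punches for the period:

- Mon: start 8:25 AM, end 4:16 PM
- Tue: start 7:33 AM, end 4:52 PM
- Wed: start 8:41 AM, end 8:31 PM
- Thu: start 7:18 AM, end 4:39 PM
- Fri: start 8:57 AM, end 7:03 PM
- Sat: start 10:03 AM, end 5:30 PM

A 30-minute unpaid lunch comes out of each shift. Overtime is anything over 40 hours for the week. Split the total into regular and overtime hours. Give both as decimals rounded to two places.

Regular 40.00 hours, overtime 12.90 hours

Mon: 8:25 AM–4:16 PM = 7 h 51 min; less 30 min break → 7 h 21 min
Tue: 7:33 AM–4:52 PM = 9 h 19 min; less 30 min break → 8 h 49 min
Wed: 8:41 AM–8:31 PM = 11 h 50 min; less 30 min break → 11 h 20 min
Thu: 7:18 AM–4:39 PM = 9 h 21 min; less 30 min break → 8 h 51 min
Fri: 8:57 AM–7:03 PM = 10 h 6 min; less 30 min break → 9 h 36 min
Sat: 10:03 AM–5:30 PM = 7 h 27 min; less 30 min break → 6 h 57 min
Total worked: 52 h 54 min = 52.90 h.
Threshold 40 h → overtime 12 h 54 min, regular 40 h 0 min.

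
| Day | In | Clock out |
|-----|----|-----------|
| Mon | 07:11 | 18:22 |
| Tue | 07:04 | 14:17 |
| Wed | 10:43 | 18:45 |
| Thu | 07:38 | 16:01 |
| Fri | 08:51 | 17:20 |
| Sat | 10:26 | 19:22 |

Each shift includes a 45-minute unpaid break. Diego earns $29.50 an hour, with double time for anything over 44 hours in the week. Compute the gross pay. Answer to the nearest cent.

$1518.27

Mon: 07:11–18:22 = 11 h 11 min; less 45 min break → 10 h 26 min
Tue: 07:04–14:17 = 7 h 13 min; less 45 min break → 6 h 28 min
Wed: 10:43–18:45 = 8 h 2 min; less 45 min break → 7 h 17 min
Thu: 07:38–16:01 = 8 h 23 min; less 45 min break → 7 h 38 min
Fri: 08:51–17:20 = 8 h 29 min; less 45 min break → 7 h 44 min
Sat: 10:26–19:22 = 8 h 56 min; less 45 min break → 8 h 11 min
Total worked: 47 h 44 min = 2864 min.
Regular 44 h 0 min = 2640 min at $29.50/h; overtime 3 h 44 min = 224 min at $59.00/h.
Pay = (2640 × $29.50 + 224 × $59.00) ÷ 60 = $1518.27.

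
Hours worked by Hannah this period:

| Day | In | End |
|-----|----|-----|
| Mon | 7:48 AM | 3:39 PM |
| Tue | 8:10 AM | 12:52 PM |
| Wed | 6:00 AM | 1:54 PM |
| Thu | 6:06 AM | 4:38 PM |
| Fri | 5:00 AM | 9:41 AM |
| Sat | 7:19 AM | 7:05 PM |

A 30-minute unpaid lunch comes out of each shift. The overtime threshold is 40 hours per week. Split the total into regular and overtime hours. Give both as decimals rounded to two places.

Mon: 7:48 AM–3:39 PM = 7 h 51 min; less 30 min break → 7 h 21 min
Tue: 8:10 AM–12:52 PM = 4 h 42 min; less 30 min break → 4 h 12 min
Wed: 6:00 AM–1:54 PM = 7 h 54 min; less 30 min break → 7 h 24 min
Thu: 6:06 AM–4:38 PM = 10 h 32 min; less 30 min break → 10 h 2 min
Fri: 5:00 AM–9:41 AM = 4 h 41 min; less 30 min break → 4 h 11 min
Sat: 7:19 AM–7:05 PM = 11 h 46 min; less 30 min break → 11 h 16 min
Total worked: 44 h 26 min = 44.43 h.
Threshold 40 h → overtime 4 h 26 min, regular 40 h 0 min.

Regular 40.00 hours, overtime 4.43 hours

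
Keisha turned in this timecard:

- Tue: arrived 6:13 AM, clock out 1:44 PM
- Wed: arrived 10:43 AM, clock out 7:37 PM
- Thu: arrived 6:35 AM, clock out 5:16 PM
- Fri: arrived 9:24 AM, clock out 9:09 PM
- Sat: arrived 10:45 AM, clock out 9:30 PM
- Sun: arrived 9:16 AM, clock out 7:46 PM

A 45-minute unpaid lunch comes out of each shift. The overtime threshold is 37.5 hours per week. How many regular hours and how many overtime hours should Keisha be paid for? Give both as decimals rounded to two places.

Regular 37.50 hours, overtime 18.10 hours

Tue: 6:13 AM–1:44 PM = 7 h 31 min; less 45 min break → 6 h 46 min
Wed: 10:43 AM–7:37 PM = 8 h 54 min; less 45 min break → 8 h 9 min
Thu: 6:35 AM–5:16 PM = 10 h 41 min; less 45 min break → 9 h 56 min
Fri: 9:24 AM–9:09 PM = 11 h 45 min; less 45 min break → 11 h 0 min
Sat: 10:45 AM–9:30 PM = 10 h 45 min; less 45 min break → 10 h 0 min
Sun: 9:16 AM–7:46 PM = 10 h 30 min; less 45 min break → 9 h 45 min
Total worked: 55 h 36 min = 55.60 h.
Threshold 37.5 h → overtime 18 h 6 min, regular 37 h 30 min.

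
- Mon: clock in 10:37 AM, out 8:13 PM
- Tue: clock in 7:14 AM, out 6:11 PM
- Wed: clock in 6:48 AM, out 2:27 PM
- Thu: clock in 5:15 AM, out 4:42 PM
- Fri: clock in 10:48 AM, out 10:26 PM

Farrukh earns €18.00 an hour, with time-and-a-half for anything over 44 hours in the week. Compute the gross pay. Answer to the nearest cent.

Mon: 10:37 AM–8:13 PM = 9 h 36 min
Tue: 7:14 AM–6:11 PM = 10 h 57 min
Wed: 6:48 AM–2:27 PM = 7 h 39 min
Thu: 5:15 AM–4:42 PM = 11 h 27 min
Fri: 10:48 AM–10:26 PM = 11 h 38 min
Total worked: 51 h 17 min = 3077 min.
Regular 44 h 0 min = 2640 min at €18.00/h; overtime 7 h 17 min = 437 min at €27.00/h.
Pay = (2640 × €18.00 + 437 × €27.00) ÷ 60 = €988.65.

€988.65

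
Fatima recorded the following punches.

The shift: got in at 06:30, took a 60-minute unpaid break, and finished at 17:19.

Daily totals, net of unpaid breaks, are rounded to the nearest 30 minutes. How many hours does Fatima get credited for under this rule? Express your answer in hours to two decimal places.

The shift: 06:30–17:19 = 10 h 49 min − 60 min = 9 h 49 min → rounds to 10 h 0 min

10.00 hours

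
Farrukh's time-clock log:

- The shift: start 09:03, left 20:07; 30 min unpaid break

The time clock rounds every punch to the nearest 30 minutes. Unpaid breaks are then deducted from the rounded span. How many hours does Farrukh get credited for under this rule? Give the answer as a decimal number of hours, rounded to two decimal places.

The shift: in 09:03→09:00, out 20:07→20:00; 11 h 0 min − 30 min = 10 h 30 min

10.50 hours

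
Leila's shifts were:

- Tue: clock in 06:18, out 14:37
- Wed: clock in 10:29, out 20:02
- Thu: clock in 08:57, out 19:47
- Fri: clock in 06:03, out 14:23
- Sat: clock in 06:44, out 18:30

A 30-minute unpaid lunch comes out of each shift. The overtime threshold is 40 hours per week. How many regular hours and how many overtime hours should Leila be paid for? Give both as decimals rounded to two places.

Tue: 06:18–14:37 = 8 h 19 min; less 30 min break → 7 h 49 min
Wed: 10:29–20:02 = 9 h 33 min; less 30 min break → 9 h 3 min
Thu: 08:57–19:47 = 10 h 50 min; less 30 min break → 10 h 20 min
Fri: 06:03–14:23 = 8 h 20 min; less 30 min break → 7 h 50 min
Sat: 06:44–18:30 = 11 h 46 min; less 30 min break → 11 h 16 min
Total worked: 46 h 18 min = 46.30 h.
Threshold 40 h → overtime 6 h 18 min, regular 40 h 0 min.

Regular 40.00 hours, overtime 6.30 hours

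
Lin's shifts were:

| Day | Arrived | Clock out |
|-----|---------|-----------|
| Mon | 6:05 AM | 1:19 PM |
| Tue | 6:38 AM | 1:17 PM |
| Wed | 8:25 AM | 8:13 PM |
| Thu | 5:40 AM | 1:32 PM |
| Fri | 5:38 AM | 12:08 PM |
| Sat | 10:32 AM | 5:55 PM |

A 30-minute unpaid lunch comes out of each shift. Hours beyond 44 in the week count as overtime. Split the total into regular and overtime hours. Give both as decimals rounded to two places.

Mon: 6:05 AM–1:19 PM = 7 h 14 min; less 30 min break → 6 h 44 min
Tue: 6:38 AM–1:17 PM = 6 h 39 min; less 30 min break → 6 h 9 min
Wed: 8:25 AM–8:13 PM = 11 h 48 min; less 30 min break → 11 h 18 min
Thu: 5:40 AM–1:32 PM = 7 h 52 min; less 30 min break → 7 h 22 min
Fri: 5:38 AM–12:08 PM = 6 h 30 min; less 30 min break → 6 h 0 min
Sat: 10:32 AM–5:55 PM = 7 h 23 min; less 30 min break → 6 h 53 min
Total worked: 44 h 26 min = 44.43 h.
Threshold 44 h → overtime 0 h 26 min, regular 44 h 0 min.

Regular 44.00 hours, overtime 0.43 hours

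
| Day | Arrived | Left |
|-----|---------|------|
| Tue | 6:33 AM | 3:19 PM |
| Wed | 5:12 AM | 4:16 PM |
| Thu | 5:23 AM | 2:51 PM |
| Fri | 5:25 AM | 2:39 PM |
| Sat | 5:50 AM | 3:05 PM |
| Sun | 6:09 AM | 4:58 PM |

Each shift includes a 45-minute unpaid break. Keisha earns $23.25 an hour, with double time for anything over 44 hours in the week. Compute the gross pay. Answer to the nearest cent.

Tue: 6:33 AM–3:19 PM = 8 h 46 min; less 45 min break → 8 h 1 min
Wed: 5:12 AM–4:16 PM = 11 h 4 min; less 45 min break → 10 h 19 min
Thu: 5:23 AM–2:51 PM = 9 h 28 min; less 45 min break → 8 h 43 min
Fri: 5:25 AM–2:39 PM = 9 h 14 min; less 45 min break → 8 h 29 min
Sat: 5:50 AM–3:05 PM = 9 h 15 min; less 45 min break → 8 h 30 min
Sun: 6:09 AM–4:58 PM = 10 h 49 min; less 45 min break → 10 h 4 min
Total worked: 54 h 6 min = 3246 min.
Regular 44 h 0 min = 2640 min at $23.25/h; overtime 10 h 6 min = 606 min at $46.50/h.
Pay = (2640 × $23.25 + 606 × $46.50) ÷ 60 = $1492.65.

$1492.65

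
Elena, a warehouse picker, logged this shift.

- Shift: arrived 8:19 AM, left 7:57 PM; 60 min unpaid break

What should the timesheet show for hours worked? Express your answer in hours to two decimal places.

Shift: 8:19 AM–7:57 PM = 11 h 38 min; less 60 min break → 10 h 38 min

10.63 hours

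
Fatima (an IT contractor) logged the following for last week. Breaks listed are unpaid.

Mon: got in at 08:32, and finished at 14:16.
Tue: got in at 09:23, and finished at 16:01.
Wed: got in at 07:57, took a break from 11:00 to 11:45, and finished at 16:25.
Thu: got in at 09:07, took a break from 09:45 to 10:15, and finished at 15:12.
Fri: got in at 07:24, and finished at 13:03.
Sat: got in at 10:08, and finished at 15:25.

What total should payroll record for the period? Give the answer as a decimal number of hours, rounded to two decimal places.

Mon: 08:32–14:16 = 5 h 44 min
Tue: 09:23–16:01 = 6 h 38 min
Wed: 07:57–16:25 = 8 h 28 min; less 45 min break → 7 h 43 min
Thu: 09:07–15:12 = 6 h 5 min; less 30 min break → 5 h 35 min
Fri: 07:24–13:03 = 5 h 39 min
Sat: 10:08–15:25 = 5 h 17 min
Total: 5 h 44 min + 6 h 38 min + 7 h 43 min + 5 h 35 min + 5 h 39 min + 5 h 17 min = 36 h 36 min.

36.60 hours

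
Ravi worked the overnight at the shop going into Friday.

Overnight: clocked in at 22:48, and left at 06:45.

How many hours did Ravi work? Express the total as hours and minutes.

Overnight: 22:48 → midnight = 1 h 12 min; midnight → 06:45 = 6 h 45 min; span 7 h 57 min

7 h 57 min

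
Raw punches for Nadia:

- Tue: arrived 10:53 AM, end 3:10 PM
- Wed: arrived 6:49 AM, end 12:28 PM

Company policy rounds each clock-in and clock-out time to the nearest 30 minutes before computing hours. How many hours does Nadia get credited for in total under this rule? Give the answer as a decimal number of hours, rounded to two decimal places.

9.50 hours

Tue: in 10:53 AM→11:00 AM, out 3:10 PM→3:00 PM; 4 h 0 min
Wed: in 6:49 AM→7:00 AM, out 12:28 PM→12:30 PM; 5 h 30 min
Total credited: 9 h 30 min.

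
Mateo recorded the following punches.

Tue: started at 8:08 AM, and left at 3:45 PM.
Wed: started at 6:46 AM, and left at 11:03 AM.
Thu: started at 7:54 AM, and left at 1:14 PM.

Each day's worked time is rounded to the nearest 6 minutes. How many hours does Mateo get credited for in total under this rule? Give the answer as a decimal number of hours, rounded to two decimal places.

Tue: 8:08 AM–3:45 PM = 7 h 37 min → rounds to 7 h 36 min
Wed: 6:46 AM–11:03 AM = 4 h 17 min → rounds to 4 h 18 min
Thu: 7:54 AM–1:14 PM = 5 h 20 min → rounds to 5 h 18 min
Total credited: 17 h 12 min.

17.20 hours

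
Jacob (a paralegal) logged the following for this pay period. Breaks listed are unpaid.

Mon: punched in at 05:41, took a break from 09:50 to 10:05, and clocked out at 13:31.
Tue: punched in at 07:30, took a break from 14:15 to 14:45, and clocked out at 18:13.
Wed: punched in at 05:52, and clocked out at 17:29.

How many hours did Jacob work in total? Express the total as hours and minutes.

Mon: 05:41–13:31 = 7 h 50 min; less 15 min break → 7 h 35 min
Tue: 07:30–18:13 = 10 h 43 min; less 30 min break → 10 h 13 min
Wed: 05:52–17:29 = 11 h 37 min
Total: 7 h 35 min + 10 h 13 min + 11 h 37 min = 29 h 25 min.

29 h 25 min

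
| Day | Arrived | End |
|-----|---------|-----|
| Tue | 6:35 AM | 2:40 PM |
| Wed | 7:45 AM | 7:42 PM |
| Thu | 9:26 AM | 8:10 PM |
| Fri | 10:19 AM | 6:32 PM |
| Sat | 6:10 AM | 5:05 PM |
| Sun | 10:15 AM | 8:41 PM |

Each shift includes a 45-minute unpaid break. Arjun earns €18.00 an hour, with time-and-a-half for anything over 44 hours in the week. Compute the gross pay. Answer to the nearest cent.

Tue: 6:35 AM–2:40 PM = 8 h 5 min; less 45 min break → 7 h 20 min
Wed: 7:45 AM–7:42 PM = 11 h 57 min; less 45 min break → 11 h 12 min
Thu: 9:26 AM–8:10 PM = 10 h 44 min; less 45 min break → 9 h 59 min
Fri: 10:19 AM–6:32 PM = 8 h 13 min; less 45 min break → 7 h 28 min
Sat: 6:10 AM–5:05 PM = 10 h 55 min; less 45 min break → 10 h 10 min
Sun: 10:15 AM–8:41 PM = 10 h 26 min; less 45 min break → 9 h 41 min
Total worked: 55 h 50 min = 3350 min.
Regular 44 h 0 min = 2640 min at €18.00/h; overtime 11 h 50 min = 710 min at €27.00/h.
Pay = (2640 × €18.00 + 710 × €27.00) ÷ 60 = €1111.50.

€1111.50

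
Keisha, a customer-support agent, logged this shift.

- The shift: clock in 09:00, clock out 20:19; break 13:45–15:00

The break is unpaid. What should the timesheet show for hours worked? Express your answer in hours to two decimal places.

The shift: 09:00–20:19 = 11 h 19 min; less 75 min break → 10 h 4 min

10.07 hours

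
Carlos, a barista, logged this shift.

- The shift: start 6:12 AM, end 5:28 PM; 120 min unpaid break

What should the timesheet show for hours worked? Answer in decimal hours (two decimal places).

9.27 hours

The shift: 6:12 AM–5:28 PM = 11 h 16 min; less 120 min break → 9 h 16 min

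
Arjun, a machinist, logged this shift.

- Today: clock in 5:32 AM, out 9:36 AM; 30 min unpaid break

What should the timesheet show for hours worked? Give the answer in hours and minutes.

Today: 5:32 AM–9:36 AM = 4 h 4 min; less 30 min break → 3 h 34 min

3 h 34 min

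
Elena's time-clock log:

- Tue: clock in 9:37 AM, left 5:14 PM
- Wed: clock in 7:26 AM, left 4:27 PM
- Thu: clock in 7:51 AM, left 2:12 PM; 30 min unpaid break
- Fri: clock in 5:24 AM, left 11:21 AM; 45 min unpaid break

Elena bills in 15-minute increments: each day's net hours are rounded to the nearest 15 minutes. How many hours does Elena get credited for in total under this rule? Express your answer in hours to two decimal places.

Tue: 9:37 AM–5:14 PM = 7 h 37 min → rounds to 7 h 30 min
Wed: 7:26 AM–4:27 PM = 9 h 1 min → rounds to 9 h 0 min
Thu: 7:51 AM–2:12 PM = 6 h 21 min − 30 min = 5 h 51 min → rounds to 5 h 45 min
Fri: 5:24 AM–11:21 AM = 5 h 57 min − 45 min = 5 h 12 min → rounds to 5 h 15 min
Total credited: 27 h 30 min.

27.50 hours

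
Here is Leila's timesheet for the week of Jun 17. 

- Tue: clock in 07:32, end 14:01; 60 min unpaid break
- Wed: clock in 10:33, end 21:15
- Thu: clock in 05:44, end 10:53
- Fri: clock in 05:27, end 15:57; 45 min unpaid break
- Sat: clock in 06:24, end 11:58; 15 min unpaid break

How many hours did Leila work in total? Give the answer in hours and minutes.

Tue: 07:32–14:01 = 6 h 29 min; less 60 min break → 5 h 29 min
Wed: 10:33–21:15 = 10 h 42 min
Thu: 05:44–10:53 = 5 h 9 min
Fri: 05:27–15:57 = 10 h 30 min; less 45 min break → 9 h 45 min
Sat: 06:24–11:58 = 5 h 34 min; less 15 min break → 5 h 19 min
Total: 5 h 29 min + 10 h 42 min + 5 h 9 min + 9 h 45 min + 5 h 19 min = 36 h 24 min.

36 h 24 min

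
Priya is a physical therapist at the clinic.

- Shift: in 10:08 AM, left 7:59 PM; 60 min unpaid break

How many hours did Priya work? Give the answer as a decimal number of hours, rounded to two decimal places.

8.85 hours

Shift: 10:08 AM–7:59 PM = 9 h 51 min; less 60 min break → 8 h 51 min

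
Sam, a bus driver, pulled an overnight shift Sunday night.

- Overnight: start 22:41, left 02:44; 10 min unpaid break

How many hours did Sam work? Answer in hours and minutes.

Overnight: 22:41 → midnight = 1 h 19 min; midnight → 02:44 = 2 h 44 min; span 4 h 3 min; less 10 min break → 3 h 53 min

3 h 53 min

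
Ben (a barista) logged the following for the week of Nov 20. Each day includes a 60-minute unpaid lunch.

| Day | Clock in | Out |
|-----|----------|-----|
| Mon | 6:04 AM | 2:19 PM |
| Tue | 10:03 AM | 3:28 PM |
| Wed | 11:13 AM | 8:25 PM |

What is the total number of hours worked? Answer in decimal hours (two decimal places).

Mon: 6:04 AM–2:19 PM = 8 h 15 min; less 60 min break → 7 h 15 min
Tue: 10:03 AM–3:28 PM = 5 h 25 min; less 60 min break → 4 h 25 min
Wed: 11:13 AM–8:25 PM = 9 h 12 min; less 60 min break → 8 h 12 min
Total: 7 h 15 min + 4 h 25 min + 8 h 12 min = 19 h 52 min.

19.87 hours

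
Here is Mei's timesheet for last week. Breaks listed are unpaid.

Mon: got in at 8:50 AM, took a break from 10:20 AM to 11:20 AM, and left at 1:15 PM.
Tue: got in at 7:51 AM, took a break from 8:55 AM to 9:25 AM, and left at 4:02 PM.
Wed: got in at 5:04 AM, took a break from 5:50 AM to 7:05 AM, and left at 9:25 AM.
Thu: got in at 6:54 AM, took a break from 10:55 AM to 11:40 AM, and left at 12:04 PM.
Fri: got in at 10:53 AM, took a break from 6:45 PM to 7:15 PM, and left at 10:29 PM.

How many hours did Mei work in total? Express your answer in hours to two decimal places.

29.72 hours

Mon: 8:50 AM–1:15 PM = 4 h 25 min; less 60 min break → 3 h 25 min
Tue: 7:51 AM–4:02 PM = 8 h 11 min; less 30 min break → 7 h 41 min
Wed: 5:04 AM–9:25 AM = 4 h 21 min; less 75 min break → 3 h 6 min
Thu: 6:54 AM–12:04 PM = 5 h 10 min; less 45 min break → 4 h 25 min
Fri: 10:53 AM–10:29 PM = 11 h 36 min; less 30 min break → 11 h 6 min
Total: 3 h 25 min + 7 h 41 min + 3 h 6 min + 4 h 25 min + 11 h 6 min = 29 h 43 min.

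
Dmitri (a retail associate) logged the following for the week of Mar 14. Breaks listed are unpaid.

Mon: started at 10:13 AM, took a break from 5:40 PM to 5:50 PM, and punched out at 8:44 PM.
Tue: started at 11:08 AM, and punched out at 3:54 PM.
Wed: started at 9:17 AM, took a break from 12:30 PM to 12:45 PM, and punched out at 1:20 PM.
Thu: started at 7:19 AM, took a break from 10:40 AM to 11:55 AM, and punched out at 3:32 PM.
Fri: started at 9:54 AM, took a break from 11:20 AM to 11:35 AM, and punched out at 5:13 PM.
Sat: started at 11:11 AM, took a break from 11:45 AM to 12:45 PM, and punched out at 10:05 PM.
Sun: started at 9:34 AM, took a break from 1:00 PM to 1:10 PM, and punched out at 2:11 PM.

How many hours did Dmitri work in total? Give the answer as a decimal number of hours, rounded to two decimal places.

Mon: 10:13 AM–8:44 PM = 10 h 31 min; less 10 min break → 10 h 21 min
Tue: 11:08 AM–3:54 PM = 4 h 46 min
Wed: 9:17 AM–1:20 PM = 4 h 3 min; less 15 min break → 3 h 48 min
Thu: 7:19 AM–3:32 PM = 8 h 13 min; less 75 min break → 6 h 58 min
Fri: 9:54 AM–5:13 PM = 7 h 19 min; less 15 min break → 7 h 4 min
Sat: 11:11 AM–10:05 PM = 10 h 54 min; less 60 min break → 9 h 54 min
Sun: 9:34 AM–2:11 PM = 4 h 37 min; less 10 min break → 4 h 27 min
Total: 10 h 21 min + 4 h 46 min + 3 h 48 min + 6 h 58 min + 7 h 4 min + 9 h 54 min + 4 h 27 min = 47 h 18 min.

47.30 hours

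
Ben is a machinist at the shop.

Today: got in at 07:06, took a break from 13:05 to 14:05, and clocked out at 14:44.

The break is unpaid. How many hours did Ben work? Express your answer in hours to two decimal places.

6.63 hours

Today: 07:06–14:44 = 7 h 38 min; less 60 min break → 6 h 38 min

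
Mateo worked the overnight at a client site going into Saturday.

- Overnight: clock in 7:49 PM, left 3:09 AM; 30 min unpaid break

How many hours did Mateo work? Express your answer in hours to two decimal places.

6.83 hours

Overnight: 7:49 PM → midnight = 4 h 11 min; midnight → 3:09 AM = 3 h 9 min; span 7 h 20 min; less 30 min break → 6 h 50 min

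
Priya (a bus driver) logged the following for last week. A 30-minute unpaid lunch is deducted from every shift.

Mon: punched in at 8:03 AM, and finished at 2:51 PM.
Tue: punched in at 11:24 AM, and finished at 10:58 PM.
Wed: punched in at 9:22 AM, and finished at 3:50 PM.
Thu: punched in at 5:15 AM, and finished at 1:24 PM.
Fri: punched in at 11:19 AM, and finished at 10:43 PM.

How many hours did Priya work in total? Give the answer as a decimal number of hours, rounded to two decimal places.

Mon: 8:03 AM–2:51 PM = 6 h 48 min; less 30 min break → 6 h 18 min
Tue: 11:24 AM–10:58 PM = 11 h 34 min; less 30 min break → 11 h 4 min
Wed: 9:22 AM–3:50 PM = 6 h 28 min; less 30 min break → 5 h 58 min
Thu: 5:15 AM–1:24 PM = 8 h 9 min; less 30 min break → 7 h 39 min
Fri: 11:19 AM–10:43 PM = 11 h 24 min; less 30 min break → 10 h 54 min
Total: 6 h 18 min + 11 h 4 min + 5 h 58 min + 7 h 39 min + 10 h 54 min = 41 h 53 min.

41.88 hours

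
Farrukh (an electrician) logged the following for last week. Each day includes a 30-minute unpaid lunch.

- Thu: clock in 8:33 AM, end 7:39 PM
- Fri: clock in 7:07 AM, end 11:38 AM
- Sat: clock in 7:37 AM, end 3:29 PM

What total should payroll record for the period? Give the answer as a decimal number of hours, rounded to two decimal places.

Thu: 8:33 AM–7:39 PM = 11 h 6 min; less 30 min break → 10 h 36 min
Fri: 7:07 AM–11:38 AM = 4 h 31 min; less 30 min break → 4 h 1 min
Sat: 7:37 AM–3:29 PM = 7 h 52 min; less 30 min break → 7 h 22 min
Total: 10 h 36 min + 4 h 1 min + 7 h 22 min = 21 h 59 min.

21.98 hours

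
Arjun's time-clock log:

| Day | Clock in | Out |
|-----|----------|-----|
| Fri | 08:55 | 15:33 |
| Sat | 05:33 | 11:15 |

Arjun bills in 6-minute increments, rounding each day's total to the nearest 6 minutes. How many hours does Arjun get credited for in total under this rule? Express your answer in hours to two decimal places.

12.30 hours

Fri: 08:55–15:33 = 6 h 38 min → rounds to 6 h 36 min
Sat: 05:33–11:15 = 5 h 42 min → rounds to 5 h 42 min
Total credited: 12 h 18 min.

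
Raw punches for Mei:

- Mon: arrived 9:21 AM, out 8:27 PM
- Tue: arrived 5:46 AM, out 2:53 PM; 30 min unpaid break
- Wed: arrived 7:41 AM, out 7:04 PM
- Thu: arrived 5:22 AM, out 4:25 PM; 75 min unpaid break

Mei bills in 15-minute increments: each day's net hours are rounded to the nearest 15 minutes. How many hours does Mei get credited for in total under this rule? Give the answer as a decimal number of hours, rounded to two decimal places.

40.75 hours

Mon: 9:21 AM–8:27 PM = 11 h 6 min → rounds to 11 h 0 min
Tue: 5:46 AM–2:53 PM = 9 h 7 min − 30 min = 8 h 37 min → rounds to 8 h 30 min
Wed: 7:41 AM–7:04 PM = 11 h 23 min → rounds to 11 h 30 min
Thu: 5:22 AM–4:25 PM = 11 h 3 min − 75 min = 9 h 48 min → rounds to 9 h 45 min
Total credited: 40 h 45 min.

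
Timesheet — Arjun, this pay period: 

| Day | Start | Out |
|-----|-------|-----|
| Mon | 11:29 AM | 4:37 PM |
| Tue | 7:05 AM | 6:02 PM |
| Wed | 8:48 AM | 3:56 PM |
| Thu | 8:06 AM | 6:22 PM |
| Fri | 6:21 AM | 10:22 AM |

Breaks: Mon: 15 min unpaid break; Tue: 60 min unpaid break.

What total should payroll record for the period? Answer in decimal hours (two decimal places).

Mon: 11:29 AM–4:37 PM = 5 h 8 min; less 15 min break → 4 h 53 min
Tue: 7:05 AM–6:02 PM = 10 h 57 min; less 60 min break → 9 h 57 min
Wed: 8:48 AM–3:56 PM = 7 h 8 min
Thu: 8:06 AM–6:22 PM = 10 h 16 min
Fri: 6:21 AM–10:22 AM = 4 h 1 min
Total: 4 h 53 min + 9 h 57 min + 7 h 8 min + 10 h 16 min + 4 h 1 min = 36 h 15 min.

36.25 hours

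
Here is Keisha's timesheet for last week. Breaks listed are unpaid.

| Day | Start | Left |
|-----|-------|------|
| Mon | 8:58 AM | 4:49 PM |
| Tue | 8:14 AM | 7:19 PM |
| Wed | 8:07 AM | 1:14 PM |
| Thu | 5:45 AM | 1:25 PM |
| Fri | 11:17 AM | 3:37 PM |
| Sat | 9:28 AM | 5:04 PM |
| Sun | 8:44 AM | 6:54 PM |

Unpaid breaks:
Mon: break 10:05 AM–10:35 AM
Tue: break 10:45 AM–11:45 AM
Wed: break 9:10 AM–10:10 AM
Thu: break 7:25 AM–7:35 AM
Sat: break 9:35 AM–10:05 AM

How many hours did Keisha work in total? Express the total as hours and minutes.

50 h 39 min

Mon: 8:58 AM–4:49 PM = 7 h 51 min; less 30 min break → 7 h 21 min
Tue: 8:14 AM–7:19 PM = 11 h 5 min; less 60 min break → 10 h 5 min
Wed: 8:07 AM–1:14 PM = 5 h 7 min; less 60 min break → 4 h 7 min
Thu: 5:45 AM–1:25 PM = 7 h 40 min; less 10 min break → 7 h 30 min
Fri: 11:17 AM–3:37 PM = 4 h 20 min
Sat: 9:28 AM–5:04 PM = 7 h 36 min; less 30 min break → 7 h 6 min
Sun: 8:44 AM–6:54 PM = 10 h 10 min
Total: 7 h 21 min + 10 h 5 min + 4 h 7 min + 7 h 30 min + 4 h 20 min + 7 h 6 min + 10 h 10 min = 50 h 39 min.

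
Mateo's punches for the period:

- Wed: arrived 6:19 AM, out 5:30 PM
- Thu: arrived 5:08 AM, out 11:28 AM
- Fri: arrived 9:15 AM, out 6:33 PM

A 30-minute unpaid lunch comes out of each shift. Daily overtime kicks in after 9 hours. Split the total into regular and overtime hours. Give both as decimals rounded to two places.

Wed: 6:19 AM–5:30 PM = 11 h 11 min; less 30 min break → 10 h 41 min
Thu: 5:08 AM–11:28 AM = 6 h 20 min; less 30 min break → 5 h 50 min
Fri: 9:15 AM–6:33 PM = 9 h 18 min; less 30 min break → 8 h 48 min
Wed reg 9 h 0 min / OT 1 h 41 min; Thu reg 5 h 50 min / OT 0 h 0 min; Fri reg 8 h 48 min / OT 0 h 0 min.
Totals: regular 23 h 38 min, overtime 1 h 41 min.

Regular 23.63 hours, overtime 1.68 hours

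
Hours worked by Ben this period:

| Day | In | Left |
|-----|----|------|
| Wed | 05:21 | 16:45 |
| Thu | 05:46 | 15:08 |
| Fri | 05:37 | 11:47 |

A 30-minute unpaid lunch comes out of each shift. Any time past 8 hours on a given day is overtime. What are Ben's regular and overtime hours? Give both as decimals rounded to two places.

Wed: 05:21–16:45 = 11 h 24 min; less 30 min break → 10 h 54 min
Thu: 05:46–15:08 = 9 h 22 min; less 30 min break → 8 h 52 min
Fri: 05:37–11:47 = 6 h 10 min; less 30 min break → 5 h 40 min
Wed reg 8 h 0 min / OT 2 h 54 min; Thu reg 8 h 0 min / OT 0 h 52 min; Fri reg 5 h 40 min / OT 0 h 0 min.
Totals: regular 21 h 40 min, overtime 3 h 46 min.

Regular 21.67 hours, overtime 3.77 hours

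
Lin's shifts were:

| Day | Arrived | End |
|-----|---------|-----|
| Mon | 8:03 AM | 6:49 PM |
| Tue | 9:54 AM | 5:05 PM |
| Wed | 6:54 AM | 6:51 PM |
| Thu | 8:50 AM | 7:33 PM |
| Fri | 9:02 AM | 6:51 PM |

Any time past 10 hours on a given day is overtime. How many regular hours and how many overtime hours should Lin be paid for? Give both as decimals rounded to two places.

Mon: 8:03 AM–6:49 PM = 10 h 46 min
Tue: 9:54 AM–5:05 PM = 7 h 11 min
Wed: 6:54 AM–6:51 PM = 11 h 57 min
Thu: 8:50 AM–7:33 PM = 10 h 43 min
Fri: 9:02 AM–6:51 PM = 9 h 49 min
Mon reg 10 h 0 min / OT 0 h 46 min; Tue reg 7 h 11 min / OT 0 h 0 min; Wed reg 10 h 0 min / OT 1 h 57 min; Thu reg 10 h 0 min / OT 0 h 43 min; Fri reg 9 h 49 min / OT 0 h 0 min.
Totals: regular 47 h 0 min, overtime 3 h 26 min.

Regular 47.00 hours, overtime 3.43 hours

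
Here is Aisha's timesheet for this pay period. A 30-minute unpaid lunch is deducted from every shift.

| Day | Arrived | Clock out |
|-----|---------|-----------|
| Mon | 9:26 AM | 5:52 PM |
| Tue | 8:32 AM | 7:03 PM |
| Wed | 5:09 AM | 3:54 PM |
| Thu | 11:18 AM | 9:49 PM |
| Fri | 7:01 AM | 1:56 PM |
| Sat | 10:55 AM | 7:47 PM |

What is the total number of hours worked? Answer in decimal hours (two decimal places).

Mon: 9:26 AM–5:52 PM = 8 h 26 min; less 30 min break → 7 h 56 min
Tue: 8:32 AM–7:03 PM = 10 h 31 min; less 30 min break → 10 h 1 min
Wed: 5:09 AM–3:54 PM = 10 h 45 min; less 30 min break → 10 h 15 min
Thu: 11:18 AM–9:49 PM = 10 h 31 min; less 30 min break → 10 h 1 min
Fri: 7:01 AM–1:56 PM = 6 h 55 min; less 30 min break → 6 h 25 min
Sat: 10:55 AM–7:47 PM = 8 h 52 min; less 30 min break → 8 h 22 min
Total: 7 h 56 min + 10 h 1 min + 10 h 15 min + 10 h 1 min + 6 h 25 min + 8 h 22 min = 53 h 0 min.

53.00 hours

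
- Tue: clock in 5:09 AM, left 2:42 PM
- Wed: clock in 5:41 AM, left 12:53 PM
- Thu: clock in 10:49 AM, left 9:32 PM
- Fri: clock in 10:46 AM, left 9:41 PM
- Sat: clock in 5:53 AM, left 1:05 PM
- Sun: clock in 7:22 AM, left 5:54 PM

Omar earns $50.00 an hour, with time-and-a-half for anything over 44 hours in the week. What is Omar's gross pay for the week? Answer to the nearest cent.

$3108.75

Tue: 5:09 AM–2:42 PM = 9 h 33 min
Wed: 5:41 AM–12:53 PM = 7 h 12 min
Thu: 10:49 AM–9:32 PM = 10 h 43 min
Fri: 10:46 AM–9:41 PM = 10 h 55 min
Sat: 5:53 AM–1:05 PM = 7 h 12 min
Sun: 7:22 AM–5:54 PM = 10 h 32 min
Total worked: 56 h 7 min = 3367 min.
Regular 44 h 0 min = 2640 min at $50.00/h; overtime 12 h 7 min = 727 min at $75.00/h.
Pay = (2640 × $50.00 + 727 × $75.00) ÷ 60 = $3108.75.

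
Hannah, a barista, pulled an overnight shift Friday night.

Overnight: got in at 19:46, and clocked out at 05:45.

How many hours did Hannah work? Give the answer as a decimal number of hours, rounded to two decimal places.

Overnight: 19:46 → midnight = 4 h 14 min; midnight → 05:45 = 5 h 45 min; span 9 h 59 min

9.98 hours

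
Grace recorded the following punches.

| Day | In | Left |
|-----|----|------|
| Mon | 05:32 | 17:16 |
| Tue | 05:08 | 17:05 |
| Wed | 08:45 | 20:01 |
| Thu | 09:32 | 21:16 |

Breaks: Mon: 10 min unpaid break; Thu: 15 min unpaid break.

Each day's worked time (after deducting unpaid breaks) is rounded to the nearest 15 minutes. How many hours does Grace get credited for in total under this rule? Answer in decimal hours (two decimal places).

Mon: 05:32–17:16 = 11 h 44 min − 10 min = 11 h 34 min → rounds to 11 h 30 min
Tue: 05:08–17:05 = 11 h 57 min → rounds to 12 h 0 min
Wed: 08:45–20:01 = 11 h 16 min → rounds to 11 h 15 min
Thu: 09:32–21:16 = 11 h 44 min − 15 min = 11 h 29 min → rounds to 11 h 30 min
Total credited: 46 h 15 min.

46.25 hours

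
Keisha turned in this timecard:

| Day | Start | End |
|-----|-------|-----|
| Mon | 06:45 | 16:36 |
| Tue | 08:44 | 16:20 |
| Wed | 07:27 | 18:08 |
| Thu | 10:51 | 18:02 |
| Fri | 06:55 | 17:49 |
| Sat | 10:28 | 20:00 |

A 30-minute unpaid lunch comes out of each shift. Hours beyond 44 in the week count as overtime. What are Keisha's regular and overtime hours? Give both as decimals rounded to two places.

Mon: 06:45–16:36 = 9 h 51 min; less 30 min break → 9 h 21 min
Tue: 08:44–16:20 = 7 h 36 min; less 30 min break → 7 h 6 min
Wed: 07:27–18:08 = 10 h 41 min; less 30 min break → 10 h 11 min
Thu: 10:51–18:02 = 7 h 11 min; less 30 min break → 6 h 41 min
Fri: 06:55–17:49 = 10 h 54 min; less 30 min break → 10 h 24 min
Sat: 10:28–20:00 = 9 h 32 min; less 30 min break → 9 h 2 min
Total worked: 52 h 45 min = 52.75 h.
Threshold 44 h → overtime 8 h 45 min, regular 44 h 0 min.

Regular 44.00 hours, overtime 8.75 hours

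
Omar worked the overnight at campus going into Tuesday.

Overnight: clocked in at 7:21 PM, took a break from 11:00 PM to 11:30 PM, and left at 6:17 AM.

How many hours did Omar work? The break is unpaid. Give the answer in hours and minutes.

10 h 26 min

Overnight: 7:21 PM → midnight = 4 h 39 min; midnight → 6:17 AM = 6 h 17 min; span 10 h 56 min; less 30 min break → 10 h 26 min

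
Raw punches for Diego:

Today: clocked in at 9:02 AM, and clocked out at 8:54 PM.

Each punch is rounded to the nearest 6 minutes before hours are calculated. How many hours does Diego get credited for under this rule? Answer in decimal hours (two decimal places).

Today: in 9:02 AM→9:00 AM, out 8:54 PM→8:54 PM; 11 h 54 min

11.90 hours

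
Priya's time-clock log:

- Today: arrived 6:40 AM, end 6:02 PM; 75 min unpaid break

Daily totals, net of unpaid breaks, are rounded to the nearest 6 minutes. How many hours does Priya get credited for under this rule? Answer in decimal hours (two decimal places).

Today: 6:40 AM–6:02 PM = 11 h 22 min − 75 min = 10 h 7 min → rounds to 10 h 6 min

10.10 hours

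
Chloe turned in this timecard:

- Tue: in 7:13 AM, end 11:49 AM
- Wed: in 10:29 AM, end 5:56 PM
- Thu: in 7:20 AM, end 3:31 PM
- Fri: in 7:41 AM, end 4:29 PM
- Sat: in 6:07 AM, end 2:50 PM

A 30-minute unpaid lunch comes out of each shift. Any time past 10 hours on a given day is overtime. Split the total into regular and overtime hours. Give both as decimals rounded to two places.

Regular 35.25 hours, overtime 0.00 hours

Tue: 7:13 AM–11:49 AM = 4 h 36 min; less 30 min break → 4 h 6 min
Wed: 10:29 AM–5:56 PM = 7 h 27 min; less 30 min break → 6 h 57 min
Thu: 7:20 AM–3:31 PM = 8 h 11 min; less 30 min break → 7 h 41 min
Fri: 7:41 AM–4:29 PM = 8 h 48 min; less 30 min break → 8 h 18 min
Sat: 6:07 AM–2:50 PM = 8 h 43 min; less 30 min break → 8 h 13 min
Tue reg 4 h 6 min / OT 0 h 0 min; Wed reg 6 h 57 min / OT 0 h 0 min; Thu reg 7 h 41 min / OT 0 h 0 min; Fri reg 8 h 18 min / OT 0 h 0 min; Sat reg 8 h 13 min / OT 0 h 0 min.
Totals: regular 35 h 15 min, overtime 0 h 0 min.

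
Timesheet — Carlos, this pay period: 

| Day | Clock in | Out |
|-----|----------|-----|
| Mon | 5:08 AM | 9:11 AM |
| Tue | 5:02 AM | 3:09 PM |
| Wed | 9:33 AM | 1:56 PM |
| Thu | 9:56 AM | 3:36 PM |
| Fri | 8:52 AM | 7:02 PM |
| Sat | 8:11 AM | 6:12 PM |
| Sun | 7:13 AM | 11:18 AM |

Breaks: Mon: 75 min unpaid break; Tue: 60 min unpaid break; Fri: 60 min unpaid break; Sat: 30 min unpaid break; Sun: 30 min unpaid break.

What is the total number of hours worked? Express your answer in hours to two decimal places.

Mon: 5:08 AM–9:11 AM = 4 h 3 min; less 75 min break → 2 h 48 min
Tue: 5:02 AM–3:09 PM = 10 h 7 min; less 60 min break → 9 h 7 min
Wed: 9:33 AM–1:56 PM = 4 h 23 min
Thu: 9:56 AM–3:36 PM = 5 h 40 min
Fri: 8:52 AM–7:02 PM = 10 h 10 min; less 60 min break → 9 h 10 min
Sat: 8:11 AM–6:12 PM = 10 h 1 min; less 30 min break → 9 h 31 min
Sun: 7:13 AM–11:18 AM = 4 h 5 min; less 30 min break → 3 h 35 min
Total: 2 h 48 min + 9 h 7 min + 4 h 23 min + 5 h 40 min + 9 h 10 min + 9 h 31 min + 3 h 35 min = 44 h 14 min.

44.23 hours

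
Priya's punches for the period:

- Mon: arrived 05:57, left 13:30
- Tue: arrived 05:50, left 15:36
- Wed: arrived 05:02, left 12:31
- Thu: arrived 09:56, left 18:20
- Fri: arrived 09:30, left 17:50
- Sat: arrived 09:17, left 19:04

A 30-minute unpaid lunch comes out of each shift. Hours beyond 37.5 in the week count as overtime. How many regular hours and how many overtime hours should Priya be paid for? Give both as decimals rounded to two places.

Regular 37.50 hours, overtime 10.82 hours

Mon: 05:57–13:30 = 7 h 33 min; less 30 min break → 7 h 3 min
Tue: 05:50–15:36 = 9 h 46 min; less 30 min break → 9 h 16 min
Wed: 05:02–12:31 = 7 h 29 min; less 30 min break → 6 h 59 min
Thu: 09:56–18:20 = 8 h 24 min; less 30 min break → 7 h 54 min
Fri: 09:30–17:50 = 8 h 20 min; less 30 min break → 7 h 50 min
Sat: 09:17–19:04 = 9 h 47 min; less 30 min break → 9 h 17 min
Total worked: 48 h 19 min = 48.32 h.
Threshold 37.5 h → overtime 10 h 49 min, regular 37 h 30 min.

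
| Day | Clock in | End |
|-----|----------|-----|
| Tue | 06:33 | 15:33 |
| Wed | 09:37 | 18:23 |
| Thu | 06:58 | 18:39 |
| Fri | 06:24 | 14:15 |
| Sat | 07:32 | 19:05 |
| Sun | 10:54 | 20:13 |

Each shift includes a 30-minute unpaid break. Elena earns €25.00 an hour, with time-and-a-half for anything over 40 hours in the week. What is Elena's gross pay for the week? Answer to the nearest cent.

€1568.75

Tue: 06:33–15:33 = 9 h 0 min; less 30 min break → 8 h 30 min
Wed: 09:37–18:23 = 8 h 46 min; less 30 min break → 8 h 16 min
Thu: 06:58–18:39 = 11 h 41 min; less 30 min break → 11 h 11 min
Fri: 06:24–14:15 = 7 h 51 min; less 30 min break → 7 h 21 min
Sat: 07:32–19:05 = 11 h 33 min; less 30 min break → 11 h 3 min
Sun: 10:54–20:13 = 9 h 19 min; less 30 min break → 8 h 49 min
Total worked: 55 h 10 min = 3310 min.
Regular 40 h 0 min = 2400 min at €25.00/h; overtime 15 h 10 min = 910 min at €37.50/h.
Pay = (2400 × €25.00 + 910 × €37.50) ÷ 60 = €1568.75.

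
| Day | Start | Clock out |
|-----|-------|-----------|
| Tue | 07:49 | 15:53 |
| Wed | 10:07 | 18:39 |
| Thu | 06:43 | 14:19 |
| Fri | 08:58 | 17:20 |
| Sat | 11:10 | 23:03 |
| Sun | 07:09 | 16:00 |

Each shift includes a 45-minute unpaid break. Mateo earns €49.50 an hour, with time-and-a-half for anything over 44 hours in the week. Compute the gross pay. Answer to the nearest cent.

€2534.40

Tue: 07:49–15:53 = 8 h 4 min; less 45 min break → 7 h 19 min
Wed: 10:07–18:39 = 8 h 32 min; less 45 min break → 7 h 47 min
Thu: 06:43–14:19 = 7 h 36 min; less 45 min break → 6 h 51 min
Fri: 08:58–17:20 = 8 h 22 min; less 45 min break → 7 h 37 min
Sat: 11:10–23:03 = 11 h 53 min; less 45 min break → 11 h 8 min
Sun: 07:09–16:00 = 8 h 51 min; less 45 min break → 8 h 6 min
Total worked: 48 h 48 min = 2928 min.
Regular 44 h 0 min = 2640 min at €49.50/h; overtime 4 h 48 min = 288 min at €74.25/h.
Pay = (2640 × €49.50 + 288 × €74.25) ÷ 60 = €2534.40.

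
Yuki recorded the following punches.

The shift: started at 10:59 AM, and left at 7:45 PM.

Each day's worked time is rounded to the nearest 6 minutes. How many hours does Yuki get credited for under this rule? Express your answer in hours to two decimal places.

8.80 hours

The shift: 10:59 AM–7:45 PM = 8 h 46 min → rounds to 8 h 48 min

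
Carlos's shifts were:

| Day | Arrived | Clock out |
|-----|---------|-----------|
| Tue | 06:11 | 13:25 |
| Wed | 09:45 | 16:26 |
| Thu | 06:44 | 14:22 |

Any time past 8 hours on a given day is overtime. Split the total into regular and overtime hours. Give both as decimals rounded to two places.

Regular 21.55 hours, overtime 0.00 hours

Tue: 06:11–13:25 = 7 h 14 min
Wed: 09:45–16:26 = 6 h 41 min
Thu: 06:44–14:22 = 7 h 38 min
Tue reg 7 h 14 min / OT 0 h 0 min; Wed reg 6 h 41 min / OT 0 h 0 min; Thu reg 7 h 38 min / OT 0 h 0 min.
Totals: regular 21 h 33 min, overtime 0 h 0 min.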